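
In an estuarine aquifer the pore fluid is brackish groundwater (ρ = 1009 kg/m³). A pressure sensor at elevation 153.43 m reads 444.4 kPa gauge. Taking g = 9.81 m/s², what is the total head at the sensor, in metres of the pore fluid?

h ≈ 198.33 m

ψ = P/(ρg) = 444.4×1000 / (1009 × 9.81) = 44.90 m.
h = z + ψ = 153.43 + 44.90 = 198.33 m.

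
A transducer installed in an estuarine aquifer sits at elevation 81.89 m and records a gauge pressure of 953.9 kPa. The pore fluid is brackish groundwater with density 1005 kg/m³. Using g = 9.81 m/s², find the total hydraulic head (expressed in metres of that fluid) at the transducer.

ψ = P/(ρg) = 953.9×1000 / (1005 × 9.81) = 96.75 m.
h = z + ψ = 81.89 + 96.75 = 178.64 m.

h ≈ 178.64 m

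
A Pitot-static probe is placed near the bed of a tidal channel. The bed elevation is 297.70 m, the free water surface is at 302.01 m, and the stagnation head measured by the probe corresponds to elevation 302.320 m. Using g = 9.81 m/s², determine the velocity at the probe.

v ≈ 2.47 m/s

Near the bed, under hydrostatic conditions, the piezometric head (z + ψ) equals the free-surface elevation, 302.01 m.
Velocity head = total − piezometric = 302.320 − 302.01 = 0.310 m.
v = √(2g·h_v) = √(2 × 9.81 × 0.310) = 2.47 m/s.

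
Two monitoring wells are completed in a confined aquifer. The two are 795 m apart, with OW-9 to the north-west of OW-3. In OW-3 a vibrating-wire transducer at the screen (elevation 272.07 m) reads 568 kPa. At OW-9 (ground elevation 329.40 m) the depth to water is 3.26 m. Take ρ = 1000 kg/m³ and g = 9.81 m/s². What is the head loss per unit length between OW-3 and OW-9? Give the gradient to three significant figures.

i ≈ 0.00482 m/m

Pressure head at OW-3: ψ = P/(ρg) = 568×1000 / (1000 × 9.81) = 57.90 m.
Total head at OW-3: h = z + ψ = 272.07 + 57.90 = 329.97 m.
Total head at OW-9: h = 329.40 − 3.26 = 326.14 m.
Head difference: h(OW-3) − h(OW-9) = 329.97 − 326.14 = 3.83 m.
Hydraulic gradient: i = |Δh| / L = 3.83 / 795 = 0.00482.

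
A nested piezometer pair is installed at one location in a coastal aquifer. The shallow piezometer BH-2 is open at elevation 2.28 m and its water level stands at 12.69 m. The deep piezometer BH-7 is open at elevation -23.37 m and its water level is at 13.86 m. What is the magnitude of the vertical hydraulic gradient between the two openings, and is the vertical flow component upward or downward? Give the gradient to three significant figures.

Total head at BH-2: h = 12.69 m (water level in the standpipe).
Total head at BH-7: h = 13.86 m.
Δh = h(BH-2) − h(BH-7) = 12.69 − 13.86 = -1.17 m.
Vertical separation Δz = 2.28 − (-23.37) = 25.65 m.
|i_v| = |Δh| / Δz = 1.17 / 25.65 = 0.0456.
Head is higher in the deep piezometer, so vertical flow is upward (discharge condition).

|i_v| ≈ 0.0456; vertical flow is upward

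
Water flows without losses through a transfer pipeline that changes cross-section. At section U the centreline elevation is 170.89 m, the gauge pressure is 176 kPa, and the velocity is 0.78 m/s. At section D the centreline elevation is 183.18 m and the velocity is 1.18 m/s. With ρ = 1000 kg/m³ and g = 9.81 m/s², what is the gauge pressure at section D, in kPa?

P₂ ≈ 55.0 kPa

Pressure head at U: ψ₁ = P₁/(ρg) = 176×1000 / (1000 × 9.81) = 17.94 m.
Velocity heads: v₁²/2g = 0.78²/19.62 = 0.031 m; v₂²/2g = 1.18²/19.62 = 0.071 m.
Total head H = z₁ + ψ₁ + v₁²/2g = 170.89 + 17.94 + 0.031 = 188.86 m.
ψ₂ = H − z₂ − v₂²/2g = 188.86 − 183.18 − 0.071 = 5.61 m.
P₂ = ρgψ₂ = 1000 × 9.81 × 5.61 ≈ 55.0 kPa.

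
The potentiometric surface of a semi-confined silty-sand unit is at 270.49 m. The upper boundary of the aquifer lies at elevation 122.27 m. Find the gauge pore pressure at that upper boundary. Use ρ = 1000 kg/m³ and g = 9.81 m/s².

P ≈ 1450 kPa

Pressure head at the aquifer top: ψ = h − z = 270.49 − 122.27 = 148.22 m.
P = ρgψ = 1000 × 9.81 × 148.22 = 1454038 Pa ≈ 1450 kPa.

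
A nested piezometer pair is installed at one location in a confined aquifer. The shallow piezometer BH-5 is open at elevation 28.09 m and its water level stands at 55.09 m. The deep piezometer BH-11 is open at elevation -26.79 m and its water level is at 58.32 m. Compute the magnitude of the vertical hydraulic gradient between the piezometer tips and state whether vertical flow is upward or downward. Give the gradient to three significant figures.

Total head at BH-5: h = 55.09 m (water level in the standpipe).
Total head at BH-11: h = 58.32 m.
Δh = h(BH-5) − h(BH-11) = 55.09 − 58.32 = -3.23 m.
Vertical separation Δz = 28.09 − (-26.79) = 54.88 m.
|i_v| = |Δh| / Δz = 3.23 / 54.88 = 0.0589.
Head is higher in the deep piezometer, so vertical flow is upward (discharge condition).

|i_v| ≈ 0.0589; vertical flow is upward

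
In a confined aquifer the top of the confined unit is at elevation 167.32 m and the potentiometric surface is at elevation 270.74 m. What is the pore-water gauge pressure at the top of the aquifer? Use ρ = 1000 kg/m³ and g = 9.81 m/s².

P ≈ 1010 kPa

Pressure head at the aquifer top: ψ = h − z = 270.74 − 167.32 = 103.42 m.
P = ρgψ = 1000 × 9.81 × 103.42 = 1014550 Pa ≈ 1010 kPa.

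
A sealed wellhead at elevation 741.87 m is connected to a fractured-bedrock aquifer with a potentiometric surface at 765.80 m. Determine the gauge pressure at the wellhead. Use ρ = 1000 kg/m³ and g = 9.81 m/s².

Head above the cap: Δh = 765.80 − 741.87 = 23.93 m.
P = ρgΔh = 1000 × 9.81 × 23.93 = 234753 Pa ≈ 235 kPa.

P ≈ 235 kPa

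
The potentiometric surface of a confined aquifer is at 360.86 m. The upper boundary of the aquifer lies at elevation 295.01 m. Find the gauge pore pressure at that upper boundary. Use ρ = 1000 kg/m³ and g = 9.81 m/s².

Pressure head at the aquifer top: ψ = h − z = 360.86 − 295.01 = 65.85 m.
P = ρgψ = 1000 × 9.81 × 65.85 = 645989 Pa ≈ 646 kPa.

P ≈ 646 kPa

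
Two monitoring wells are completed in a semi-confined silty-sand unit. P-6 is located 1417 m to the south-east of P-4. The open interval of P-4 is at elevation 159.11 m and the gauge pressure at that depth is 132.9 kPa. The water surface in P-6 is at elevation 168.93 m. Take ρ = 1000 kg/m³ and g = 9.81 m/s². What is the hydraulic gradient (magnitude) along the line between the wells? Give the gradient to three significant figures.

Pressure head at P-4: ψ = P/(ρg) = 132.9×1000 / (1000 × 9.81) = 13.55 m.
Total head at P-4: h = z + ψ = 159.11 + 13.55 = 172.66 m.
Total head at P-6: h = 168.93 m (water level in the piezometer is the total head).
Head difference: h(P-4) − h(P-6) = 172.66 − 168.93 = 3.73 m.
Hydraulic gradient: i = |Δh| / L = 3.73 / 1417 = 0.00263.

i ≈ 0.00263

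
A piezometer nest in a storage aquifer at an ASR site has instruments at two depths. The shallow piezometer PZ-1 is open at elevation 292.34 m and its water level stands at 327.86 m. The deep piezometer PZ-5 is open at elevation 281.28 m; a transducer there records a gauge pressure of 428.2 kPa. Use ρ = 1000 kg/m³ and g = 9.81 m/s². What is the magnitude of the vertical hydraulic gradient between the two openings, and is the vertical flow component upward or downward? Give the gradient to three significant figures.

Total head at PZ-1: h = 327.86 m (water level in the standpipe).
Pressure head at PZ-5: ψ = P/(ρg) = 428.2×1000 / (1000 × 9.81) = 43.65 m.
Total head at PZ-5: h = z + ψ = 281.28 + 43.65 = 324.93 m.
Δh = h(PZ-1) − h(PZ-5) = 327.86 − 324.93 = 2.93 m.
Vertical separation Δz = 292.34 − 281.28 = 11.06 m.
|i_v| = |Δh| / Δz = 2.93 / 11.06 = 0.265.
Head is higher in the shallow piezometer, so vertical flow is downward (recharge condition).

|i_v| ≈ 0.265; vertical flow is downward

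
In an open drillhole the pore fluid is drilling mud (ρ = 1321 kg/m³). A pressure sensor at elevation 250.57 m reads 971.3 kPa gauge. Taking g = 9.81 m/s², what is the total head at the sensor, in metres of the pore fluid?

h ≈ 325.52 m

ψ = P/(ρg) = 971.3×1000 / (1321 × 9.81) = 74.95 m.
h = z + ψ = 250.57 + 74.95 = 325.52 m.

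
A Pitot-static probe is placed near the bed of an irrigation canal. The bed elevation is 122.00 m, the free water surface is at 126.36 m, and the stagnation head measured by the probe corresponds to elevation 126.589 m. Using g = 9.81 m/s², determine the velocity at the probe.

Near the bed, under hydrostatic conditions, the piezometric head (z + ψ) equals the free-surface elevation, 126.36 m.
Velocity head = total − piezometric = 126.589 − 126.36 = 0.229 m.
v = √(2g·h_v) = √(2 × 9.81 × 0.229) = 2.12 m/s.

v ≈ 2.12 m/s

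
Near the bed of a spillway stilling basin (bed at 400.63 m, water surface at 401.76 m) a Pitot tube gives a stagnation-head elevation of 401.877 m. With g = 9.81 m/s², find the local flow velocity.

v ≈ 1.52 m/s

Near the bed, under hydrostatic conditions, the piezometric head (z + ψ) equals the free-surface elevation, 401.76 m.
Velocity head = total − piezometric = 401.877 − 401.76 = 0.117 m.
v = √(2g·h_v) = √(2 × 9.81 × 0.117) = 1.52 m/s.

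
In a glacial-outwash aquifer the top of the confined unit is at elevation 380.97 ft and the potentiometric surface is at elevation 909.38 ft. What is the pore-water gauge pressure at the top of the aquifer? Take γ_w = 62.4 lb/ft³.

P ≈ 229 psi

Pressure head at the aquifer top: ψ = h − z = 909.38 − 380.97 = 528.41 ft.
P = γψ/144 = 62.4 × 528.41 / 144 = 229 psi.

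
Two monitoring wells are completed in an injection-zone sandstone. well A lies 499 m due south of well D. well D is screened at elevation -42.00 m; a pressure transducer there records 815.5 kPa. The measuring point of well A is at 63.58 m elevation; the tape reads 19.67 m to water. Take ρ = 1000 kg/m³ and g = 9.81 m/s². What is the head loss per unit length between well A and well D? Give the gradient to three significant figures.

i ≈ 0.00557 m/m

Pressure head at well D: ψ = P/(ρg) = 815.5×1000 / (1000 × 9.81) = 83.13 m.
Total head at well D: h = z + ψ = -42.00 + 83.13 = 41.13 m.
Total head at well A: h = 63.58 − 19.67 = 43.91 m.
Head difference: h(well D) − h(well A) = 41.13 − 43.91 = -2.78 m.
Hydraulic gradient: i = |Δh| / L = 2.78 / 499 = 0.00557.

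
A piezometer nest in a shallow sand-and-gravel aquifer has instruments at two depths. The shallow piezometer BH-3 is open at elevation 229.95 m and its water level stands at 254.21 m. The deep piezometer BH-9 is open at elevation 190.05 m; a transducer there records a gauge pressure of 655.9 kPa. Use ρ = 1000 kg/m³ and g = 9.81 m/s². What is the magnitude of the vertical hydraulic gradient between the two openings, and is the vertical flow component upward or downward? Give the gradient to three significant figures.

|i_v| ≈ 0.0677; vertical flow is upward

Total head at BH-3: h = 254.21 m (water level in the standpipe).
Pressure head at BH-9: ψ = P/(ρg) = 655.9×1000 / (1000 × 9.81) = 66.86 m.
Total head at BH-9: h = z + ψ = 190.05 + 66.86 = 256.91 m.
Δh = h(BH-3) − h(BH-9) = 254.21 − 256.91 = -2.70 m.
Vertical separation Δz = 229.95 − 190.05 = 39.90 m.
|i_v| = |Δh| / Δz = 2.70 / 39.90 = 0.0677.
Head is higher in the deep piezometer, so vertical flow is upward (discharge condition).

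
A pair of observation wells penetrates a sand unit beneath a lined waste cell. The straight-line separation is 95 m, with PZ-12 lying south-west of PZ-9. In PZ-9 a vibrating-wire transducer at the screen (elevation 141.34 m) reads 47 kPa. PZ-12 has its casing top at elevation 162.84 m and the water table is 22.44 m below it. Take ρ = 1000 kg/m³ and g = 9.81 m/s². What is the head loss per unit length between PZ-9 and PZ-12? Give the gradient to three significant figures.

Pressure head at PZ-9: ψ = P/(ρg) = 47×1000 / (1000 × 9.81) = 4.79 m.
Total head at PZ-9: h = z + ψ = 141.34 + 4.79 = 146.13 m.
Total head at PZ-12: h = 162.84 − 22.44 = 140.40 m.
Head difference: h(PZ-9) − h(PZ-12) = 146.13 − 140.40 = 5.73 m.
Hydraulic gradient: i = |Δh| / L = 5.73 / 95 = 0.0603.

i ≈ 0.0603 m/m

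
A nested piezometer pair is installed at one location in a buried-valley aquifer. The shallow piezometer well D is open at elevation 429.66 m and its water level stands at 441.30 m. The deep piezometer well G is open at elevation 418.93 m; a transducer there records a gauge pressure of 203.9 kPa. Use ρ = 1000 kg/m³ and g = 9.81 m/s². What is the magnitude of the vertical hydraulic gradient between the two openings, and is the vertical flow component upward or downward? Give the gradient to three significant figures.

Total head at well D: h = 441.30 m (water level in the standpipe).
Pressure head at well G: ψ = P/(ρg) = 203.9×1000 / (1000 × 9.81) = 20.78 m.
Total head at well G: h = z + ψ = 418.93 + 20.78 = 439.71 m.
Δh = h(well D) − h(well G) = 441.30 − 439.71 = 1.59 m.
Vertical separation Δz = 429.66 − 418.93 = 10.73 m.
|i_v| = |Δh| / Δz = 1.59 / 10.73 = 0.148.
Head is higher in the shallow piezometer, so vertical flow is downward (recharge condition).

|i_v| ≈ 0.148; vertical flow is downward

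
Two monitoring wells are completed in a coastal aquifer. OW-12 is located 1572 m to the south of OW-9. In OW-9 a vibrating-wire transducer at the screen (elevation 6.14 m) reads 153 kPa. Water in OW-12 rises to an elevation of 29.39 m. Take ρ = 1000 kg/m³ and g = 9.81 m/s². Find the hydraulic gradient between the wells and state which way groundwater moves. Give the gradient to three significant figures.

Pressure head at OW-9: ψ = P/(ρg) = 153×1000 / (1000 × 9.81) = 15.60 m.
Total head at OW-9: h = z + ψ = 6.14 + 15.60 = 21.74 m.
Total head at OW-12: h = 29.39 m (water level in the piezometer is the total head).
Head difference: h(OW-9) − h(OW-12) = 21.74 − 29.39 = -7.65 m.
Hydraulic gradient: i = |Δh| / L = 7.65 / 1572 = 0.00487.
Flow is from higher to lower head: from OW-12 toward OW-9, i.e. toward the north.

i ≈ 0.00487; groundwater flows toward the north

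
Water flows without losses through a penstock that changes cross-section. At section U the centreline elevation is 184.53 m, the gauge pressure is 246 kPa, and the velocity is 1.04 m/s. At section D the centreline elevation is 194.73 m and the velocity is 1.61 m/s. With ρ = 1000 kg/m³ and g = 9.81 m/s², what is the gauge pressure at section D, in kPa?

Pressure head at U: ψ₁ = P₁/(ρg) = 246×1000 / (1000 × 9.81) = 25.08 m.
Velocity heads: v₁²/2g = 1.04²/19.62 = 0.055 m; v₂²/2g = 1.61²/19.62 = 0.132 m.
Total head H = z₁ + ψ₁ + v₁²/2g = 184.53 + 25.08 + 0.055 = 209.67 m.
ψ₂ = H − z₂ − v₂²/2g = 209.67 − 194.73 − 0.132 = 14.81 m.
P₂ = ρgψ₂ = 1000 × 9.81 × 14.81 ≈ 145 kPa.

P₂ ≈ 145 kPa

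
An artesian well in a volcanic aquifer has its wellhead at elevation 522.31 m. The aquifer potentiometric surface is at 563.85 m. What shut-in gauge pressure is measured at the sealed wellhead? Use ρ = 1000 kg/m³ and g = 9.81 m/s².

P ≈ 408 kPa

Head above the cap: Δh = 563.85 − 522.31 = 41.54 m.
P = ρgΔh = 1000 × 9.81 × 41.54 = 407507 Pa ≈ 408 kPa.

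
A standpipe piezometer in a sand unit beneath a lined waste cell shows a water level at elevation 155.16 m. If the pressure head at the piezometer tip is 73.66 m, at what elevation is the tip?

z = h − ψ = 155.16 − 73.66 = 81.50 m.

z ≈ 81.50 m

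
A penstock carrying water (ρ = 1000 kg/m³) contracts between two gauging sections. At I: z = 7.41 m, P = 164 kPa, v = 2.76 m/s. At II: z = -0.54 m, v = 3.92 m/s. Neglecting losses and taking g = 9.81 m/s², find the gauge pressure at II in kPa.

P₂ ≈ 238 kPa

Pressure head at I: ψ₁ = P₁/(ρg) = 164×1000 / (1000 × 9.81) = 16.72 m.
Velocity heads: v₁²/2g = 2.76²/19.62 = 0.388 m; v₂²/2g = 3.92²/19.62 = 0.783 m.
Total head H = z₁ + ψ₁ + v₁²/2g = 7.41 + 16.72 + 0.388 = 24.52 m.
ψ₂ = H − z₂ − v₂²/2g = 24.52 − (-0.54) − 0.783 = 24.28 m.
P₂ = ρgψ₂ = 1000 × 9.81 × 24.28 ≈ 238 kPa.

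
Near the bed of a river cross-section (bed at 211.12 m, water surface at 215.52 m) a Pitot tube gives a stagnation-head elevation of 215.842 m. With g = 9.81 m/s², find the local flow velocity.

Near the bed, under hydrostatic conditions, the piezometric head (z + ψ) equals the free-surface elevation, 215.52 m.
Velocity head = total − piezometric = 215.842 − 215.52 = 0.322 m.
v = √(2g·h_v) = √(2 × 9.81 × 0.322) = 2.51 m/s.

v ≈ 2.51 m/s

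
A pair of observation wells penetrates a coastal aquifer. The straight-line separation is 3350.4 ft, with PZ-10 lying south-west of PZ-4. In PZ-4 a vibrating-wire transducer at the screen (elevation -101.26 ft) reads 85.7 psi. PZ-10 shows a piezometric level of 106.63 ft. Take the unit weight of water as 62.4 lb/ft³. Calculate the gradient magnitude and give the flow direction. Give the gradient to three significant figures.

Pressure head at PZ-4: ψ = 144·P/γ = 144 × 85.7 / 62.4 = 197.77 ft.
Total head at PZ-4: h = z + ψ = -101.26 + 197.77 = 96.51 ft.
Total head at PZ-10: h = 106.63 ft (water level in the piezometer is the total head).
Head difference: h(PZ-4) − h(PZ-10) = 96.51 − 106.63 = -10.12 ft.
Hydraulic gradient: i = |Δh| / L = 10.12 / 3350.4 = 0.00302.
Flow is from higher to lower head: from PZ-10 toward PZ-4, i.e. toward the north-east.

i ≈ 0.00302; groundwater flows toward the north-east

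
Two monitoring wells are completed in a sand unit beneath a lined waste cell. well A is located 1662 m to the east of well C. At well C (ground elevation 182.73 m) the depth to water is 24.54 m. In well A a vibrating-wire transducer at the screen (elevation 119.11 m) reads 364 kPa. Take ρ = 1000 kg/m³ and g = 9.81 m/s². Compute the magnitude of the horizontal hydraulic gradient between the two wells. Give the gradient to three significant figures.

i ≈ 0.00119

Total head at well C: h = 182.73 − 24.54 = 158.19 m.
Pressure head at well A: ψ = P/(ρg) = 364×1000 / (1000 × 9.81) = 37.10 m.
Total head at well A: h = z + ψ = 119.11 + 37.10 = 156.21 m.
Head difference: h(well C) − h(well A) = 158.19 − 156.21 = 1.98 m.
Hydraulic gradient: i = |Δh| / L = 1.98 / 1662 = 0.00119.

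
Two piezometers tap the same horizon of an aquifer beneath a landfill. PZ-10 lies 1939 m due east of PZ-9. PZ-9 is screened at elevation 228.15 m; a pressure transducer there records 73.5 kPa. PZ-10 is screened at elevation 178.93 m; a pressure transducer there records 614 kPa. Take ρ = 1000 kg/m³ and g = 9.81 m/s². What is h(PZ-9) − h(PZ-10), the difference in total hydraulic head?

Δh ≈ -5.88 m

Pressure head at PZ-9: ψ = P/(ρg) = 73.5×1000 / (1000 × 9.81) = 7.49 m.
Total head at PZ-9: h = z + ψ = 228.15 + 7.49 = 235.64 m.
Pressure head at PZ-10: ψ = P/(ρg) = 614×1000 / (1000 × 9.81) = 62.59 m.
Total head at PZ-10: h = z + ψ = 178.93 + 62.59 = 241.52 m.
Head difference: h(PZ-9) − h(PZ-10) = 235.64 − 241.52 = -5.88 m.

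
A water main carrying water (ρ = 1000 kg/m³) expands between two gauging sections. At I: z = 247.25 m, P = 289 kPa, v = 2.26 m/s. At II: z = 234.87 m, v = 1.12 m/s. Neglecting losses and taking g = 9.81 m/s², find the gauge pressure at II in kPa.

Pressure head at I: ψ₁ = P₁/(ρg) = 289×1000 / (1000 × 9.81) = 29.46 m.
Velocity heads: v₁²/2g = 2.26²/19.62 = 0.260 m; v₂²/2g = 1.12²/19.62 = 0.064 m.
Total head H = z₁ + ψ₁ + v₁²/2g = 247.25 + 29.46 + 0.260 = 276.97 m.
ψ₂ = H − z₂ − v₂²/2g = 276.97 − 234.87 − 0.064 = 42.04 m.
P₂ = ρgψ₂ = 1000 × 9.81 × 42.04 ≈ 412 kPa.

P₂ ≈ 412 kPa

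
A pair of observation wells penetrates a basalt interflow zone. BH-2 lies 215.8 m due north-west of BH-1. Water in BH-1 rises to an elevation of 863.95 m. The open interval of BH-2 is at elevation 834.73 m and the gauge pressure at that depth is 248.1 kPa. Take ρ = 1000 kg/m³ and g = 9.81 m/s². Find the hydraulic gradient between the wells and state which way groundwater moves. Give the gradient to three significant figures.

Total head at BH-1: h = 863.95 m (water level in the piezometer is the total head).
Pressure head at BH-2: ψ = P/(ρg) = 248.1×1000 / (1000 × 9.81) = 25.29 m.
Total head at BH-2: h = z + ψ = 834.73 + 25.29 = 860.02 m.
Head difference: h(BH-1) − h(BH-2) = 863.95 − 860.02 = 3.93 m.
Hydraulic gradient: i = |Δh| / L = 3.93 / 215.8 = 0.0182.
Flow is from higher to lower head: from BH-1 toward BH-2, i.e. toward the north-west.

i ≈ 0.0182; groundwater flows toward the north-west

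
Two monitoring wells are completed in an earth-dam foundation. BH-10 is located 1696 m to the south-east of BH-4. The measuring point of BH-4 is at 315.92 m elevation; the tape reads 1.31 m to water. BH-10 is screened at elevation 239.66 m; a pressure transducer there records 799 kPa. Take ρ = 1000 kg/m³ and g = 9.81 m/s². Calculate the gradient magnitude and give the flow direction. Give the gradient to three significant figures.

Total head at BH-4: h = 315.92 − 1.31 = 314.61 m.
Pressure head at BH-10: ψ = P/(ρg) = 799×1000 / (1000 × 9.81) = 81.45 m.
Total head at BH-10: h = z + ψ = 239.66 + 81.45 = 321.11 m.
Head difference: h(BH-4) − h(BH-10) = 314.61 − 321.11 = -6.50 m.
Hydraulic gradient: i = |Δh| / L = 6.50 / 1696 = 0.00383.
Flow is from higher to lower head: from BH-10 toward BH-4, i.e. toward the north-west.

i ≈ 0.00383; groundwater flows toward the north-west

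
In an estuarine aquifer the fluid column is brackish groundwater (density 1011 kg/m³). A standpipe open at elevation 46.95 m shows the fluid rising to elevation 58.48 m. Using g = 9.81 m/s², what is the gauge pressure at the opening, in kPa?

Pressure head ψ = h − z = 58.48 − 46.95 = 11.53 m.
P = ρgψ = 1011 × 9.81 × 11.53 = 114354 Pa ≈ 114 kPa.

P ≈ 114 kPa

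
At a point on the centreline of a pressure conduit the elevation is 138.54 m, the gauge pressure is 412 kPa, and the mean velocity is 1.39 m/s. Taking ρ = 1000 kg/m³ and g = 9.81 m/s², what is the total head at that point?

Pressure head ψ = P/(ρg) = 412×1000 / (1000 × 9.81) = 42.00 m.
Velocity head = v²/(2g) = 1.39² / (2 × 9.81) = 0.098 m.
h = z + ψ + v²/(2g) = 138.54 + 42.00 + 0.098 = 180.64 m.

h ≈ 180.64 m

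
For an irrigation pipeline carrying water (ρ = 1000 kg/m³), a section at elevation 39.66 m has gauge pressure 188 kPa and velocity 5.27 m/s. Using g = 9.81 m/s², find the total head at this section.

Pressure head ψ = P/(ρg) = 188×1000 / (1000 × 9.81) = 19.16 m.
Velocity head = v²/(2g) = 5.27² / (2 × 9.81) = 1.416 m.
h = z + ψ + v²/(2g) = 39.66 + 19.16 + 1.416 = 60.24 m.

h ≈ 60.24 m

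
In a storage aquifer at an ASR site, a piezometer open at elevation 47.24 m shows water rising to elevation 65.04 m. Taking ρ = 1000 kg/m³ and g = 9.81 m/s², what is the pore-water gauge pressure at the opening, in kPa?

Pressure head ψ = h − z = 65.04 − 47.24 = 17.80 m.
P = ρgψ = 1000 × 9.81 × 17.80 = 174618 Pa ≈ 175 kPa.

P ≈ 175 kPa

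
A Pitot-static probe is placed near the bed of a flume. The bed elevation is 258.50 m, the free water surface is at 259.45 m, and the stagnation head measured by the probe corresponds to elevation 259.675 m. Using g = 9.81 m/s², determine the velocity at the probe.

Near the bed, under hydrostatic conditions, the piezometric head (z + ψ) equals the free-surface elevation, 259.45 m.
Velocity head = total − piezometric = 259.675 − 259.45 = 0.225 m.
v = √(2g·h_v) = √(2 × 9.81 × 0.225) = 2.10 m/s.

v ≈ 2.10 m/s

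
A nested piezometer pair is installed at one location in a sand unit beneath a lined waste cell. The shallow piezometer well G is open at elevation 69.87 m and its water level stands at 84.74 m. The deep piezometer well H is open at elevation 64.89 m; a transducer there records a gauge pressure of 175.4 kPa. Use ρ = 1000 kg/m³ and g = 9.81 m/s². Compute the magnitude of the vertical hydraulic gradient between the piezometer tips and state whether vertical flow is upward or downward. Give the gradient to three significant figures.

Total head at well G: h = 84.74 m (water level in the standpipe).
Pressure head at well H: ψ = P/(ρg) = 175.4×1000 / (1000 × 9.81) = 17.88 m.
Total head at well H: h = z + ψ = 64.89 + 17.88 = 82.77 m.
Δh = h(well G) − h(well H) = 84.74 − 82.77 = 1.97 m.
Vertical separation Δz = 69.87 − 64.89 = 4.98 m.
|i_v| = |Δh| / Δz = 1.97 / 4.98 = 0.396.
Head is higher in the shallow piezometer, so vertical flow is downward (recharge condition).

|i_v| ≈ 0.396; vertical flow is downward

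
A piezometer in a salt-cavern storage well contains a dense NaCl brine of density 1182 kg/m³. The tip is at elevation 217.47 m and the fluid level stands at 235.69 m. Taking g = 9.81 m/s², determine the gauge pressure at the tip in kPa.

P ≈ 211 kPa

Pressure head ψ = h − z = 235.69 − 217.47 = 18.22 m.
P = ρgψ = 1182 × 9.81 × 18.22 = 211269 Pa ≈ 211 kPa.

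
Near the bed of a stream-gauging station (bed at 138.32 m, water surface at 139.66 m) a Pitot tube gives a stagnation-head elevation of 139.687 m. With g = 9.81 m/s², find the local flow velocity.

v ≈ 0.728 m/s

Near the bed, under hydrostatic conditions, the piezometric head (z + ψ) equals the free-surface elevation, 139.66 m.
Velocity head = total − piezometric = 139.687 − 139.66 = 0.027 m.
v = √(2g·h_v) = √(2 × 9.81 × 0.027) = 0.728 m/s.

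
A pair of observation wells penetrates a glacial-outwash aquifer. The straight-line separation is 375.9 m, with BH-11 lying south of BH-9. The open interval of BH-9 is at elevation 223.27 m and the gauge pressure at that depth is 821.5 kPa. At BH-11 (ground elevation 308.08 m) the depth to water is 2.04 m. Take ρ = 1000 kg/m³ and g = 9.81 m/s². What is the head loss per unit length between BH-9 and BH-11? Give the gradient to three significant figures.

i ≈ 0.00258 m/m

Pressure head at BH-9: ψ = P/(ρg) = 821.5×1000 / (1000 × 9.81) = 83.74 m.
Total head at BH-9: h = z + ψ = 223.27 + 83.74 = 307.01 m.
Total head at BH-11: h = 308.08 − 2.04 = 306.04 m.
Head difference: h(BH-9) − h(BH-11) = 307.01 − 306.04 = 0.97 m.
Hydraulic gradient: i = |Δh| / L = 0.97 / 375.9 = 0.00258.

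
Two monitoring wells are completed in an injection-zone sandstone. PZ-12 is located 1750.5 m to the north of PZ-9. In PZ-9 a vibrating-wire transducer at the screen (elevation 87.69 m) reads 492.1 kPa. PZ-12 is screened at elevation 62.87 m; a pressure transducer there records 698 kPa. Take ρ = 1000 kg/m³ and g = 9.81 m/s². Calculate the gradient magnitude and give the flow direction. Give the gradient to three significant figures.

Pressure head at PZ-9: ψ = P/(ρg) = 492.1×1000 / (1000 × 9.81) = 50.16 m.
Total head at PZ-9: h = z + ψ = 87.69 + 50.16 = 137.85 m.
Pressure head at PZ-12: ψ = P/(ρg) = 698×1000 / (1000 × 9.81) = 71.15 m.
Total head at PZ-12: h = z + ψ = 62.87 + 71.15 = 134.02 m.
Head difference: h(PZ-9) − h(PZ-12) = 137.85 − 134.02 = 3.83 m.
Hydraulic gradient: i = |Δh| / L = 3.83 / 1750.5 = 0.00219.
Flow is from higher to lower head: from PZ-9 toward PZ-12, i.e. toward the north.

i ≈ 0.00219; groundwater flows toward the north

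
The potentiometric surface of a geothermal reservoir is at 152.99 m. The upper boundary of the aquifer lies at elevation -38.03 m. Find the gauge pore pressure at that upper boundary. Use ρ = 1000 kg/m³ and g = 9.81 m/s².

P ≈ 1870 kPa

Pressure head at the aquifer top: ψ = h − z = 152.99 − (-38.03) = 191.02 m.
P = ρgψ = 1000 × 9.81 × 191.02 = 1873906 Pa ≈ 1870 kPa.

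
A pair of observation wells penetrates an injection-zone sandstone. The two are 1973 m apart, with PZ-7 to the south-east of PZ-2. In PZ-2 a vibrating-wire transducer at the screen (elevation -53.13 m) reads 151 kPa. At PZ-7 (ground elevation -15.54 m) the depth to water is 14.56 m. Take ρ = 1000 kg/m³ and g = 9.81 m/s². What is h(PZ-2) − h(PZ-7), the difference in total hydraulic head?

Δh ≈ -7.64 m

Pressure head at PZ-2: ψ = P/(ρg) = 151×1000 / (1000 × 9.81) = 15.39 m.
Total head at PZ-2: h = z + ψ = -53.13 + 15.39 = -37.74 m.
Total head at PZ-7: h = -15.54 − 14.56 = -30.10 m.
Head difference: h(PZ-2) − h(PZ-7) = -37.74 − (-30.10) = -7.64 m.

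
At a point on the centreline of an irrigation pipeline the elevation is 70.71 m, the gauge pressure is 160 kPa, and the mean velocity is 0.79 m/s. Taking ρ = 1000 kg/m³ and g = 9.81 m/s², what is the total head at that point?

h ≈ 87.05 m

Pressure head ψ = P/(ρg) = 160×1000 / (1000 × 9.81) = 16.31 m.
Velocity head = v²/(2g) = 0.79² / (2 × 9.81) = 0.032 m.
h = z + ψ + v²/(2g) = 70.71 + 16.31 + 0.032 = 87.05 m.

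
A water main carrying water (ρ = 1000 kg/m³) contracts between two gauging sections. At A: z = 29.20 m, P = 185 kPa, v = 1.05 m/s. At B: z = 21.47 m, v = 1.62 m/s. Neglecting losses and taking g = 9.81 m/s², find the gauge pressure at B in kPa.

P₂ ≈ 260 kPa

Pressure head at A: ψ₁ = P₁/(ρg) = 185×1000 / (1000 × 9.81) = 18.86 m.
Velocity heads: v₁²/2g = 1.05²/19.62 = 0.056 m; v₂²/2g = 1.62²/19.62 = 0.134 m.
Total head H = z₁ + ψ₁ + v₁²/2g = 29.20 + 18.86 + 0.056 = 48.12 m.
ψ₂ = H − z₂ − v₂²/2g = 48.12 − 21.47 − 0.134 = 26.52 m.
P₂ = ρgψ₂ = 1000 × 9.81 × 26.52 ≈ 260 kPa.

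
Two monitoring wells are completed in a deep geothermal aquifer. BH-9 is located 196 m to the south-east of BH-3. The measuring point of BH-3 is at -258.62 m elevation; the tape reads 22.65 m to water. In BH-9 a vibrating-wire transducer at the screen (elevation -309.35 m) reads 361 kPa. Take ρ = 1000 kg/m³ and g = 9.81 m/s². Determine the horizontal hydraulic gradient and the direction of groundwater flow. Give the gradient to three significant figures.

i ≈ 0.0445; groundwater flows toward the north-west

Total head at BH-3: h = -258.62 − 22.65 = -281.27 m.
Pressure head at BH-9: ψ = P/(ρg) = 361×1000 / (1000 × 9.81) = 36.80 m.
Total head at BH-9: h = z + ψ = -309.35 + 36.80 = -272.55 m.
Head difference: h(BH-3) − h(BH-9) = -281.27 − (-272.55) = -8.72 m.
Hydraulic gradient: i = |Δh| / L = 8.72 / 196 = 0.0445.
Flow is from higher to lower head: from BH-9 toward BH-3, i.e. toward the north-west.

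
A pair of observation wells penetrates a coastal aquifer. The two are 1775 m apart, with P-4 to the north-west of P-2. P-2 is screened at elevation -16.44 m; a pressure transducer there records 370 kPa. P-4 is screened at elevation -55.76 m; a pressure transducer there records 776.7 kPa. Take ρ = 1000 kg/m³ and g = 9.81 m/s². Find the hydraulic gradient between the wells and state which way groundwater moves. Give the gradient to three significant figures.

i ≈ 0.00120; groundwater flows toward the south-east

Pressure head at P-2: ψ = P/(ρg) = 370×1000 / (1000 × 9.81) = 37.72 m.
Total head at P-2: h = z + ψ = -16.44 + 37.72 = 21.28 m.
Pressure head at P-4: ψ = P/(ρg) = 776.7×1000 / (1000 × 9.81) = 79.17 m.
Total head at P-4: h = z + ψ = -55.76 + 79.17 = 23.41 m.
Head difference: h(P-2) − h(P-4) = 21.28 − 23.41 = -2.13 m.
Hydraulic gradient: i = |Δh| / L = 2.13 / 1775 = 0.00120.
Flow is from higher to lower head: from P-4 toward P-2, i.e. toward the south-east.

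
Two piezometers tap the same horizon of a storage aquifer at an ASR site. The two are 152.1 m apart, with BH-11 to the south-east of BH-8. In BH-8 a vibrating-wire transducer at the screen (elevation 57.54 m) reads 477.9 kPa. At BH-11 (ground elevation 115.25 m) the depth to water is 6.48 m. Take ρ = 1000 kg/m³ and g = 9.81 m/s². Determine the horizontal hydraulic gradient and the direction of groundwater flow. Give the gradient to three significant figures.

Pressure head at BH-8: ψ = P/(ρg) = 477.9×1000 / (1000 × 9.81) = 48.72 m.
Total head at BH-8: h = z + ψ = 57.54 + 48.72 = 106.26 m.
Total head at BH-11: h = 115.25 − 6.48 = 108.77 m.
Head difference: h(BH-8) − h(BH-11) = 106.26 − 108.77 = -2.51 m.
Hydraulic gradient: i = |Δh| / L = 2.51 / 152.1 = 0.0165.
Flow is from higher to lower head: from BH-11 toward BH-8, i.e. toward the north-west.

i ≈ 0.0165; groundwater flows toward the north-west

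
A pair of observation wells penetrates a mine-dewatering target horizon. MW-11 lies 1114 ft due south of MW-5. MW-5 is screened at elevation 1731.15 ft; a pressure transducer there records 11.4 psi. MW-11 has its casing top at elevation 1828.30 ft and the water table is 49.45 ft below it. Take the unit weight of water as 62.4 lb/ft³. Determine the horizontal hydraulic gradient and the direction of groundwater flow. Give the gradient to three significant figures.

Pressure head at MW-5: ψ = 144·P/γ = 144 × 11.4 / 62.4 = 26.31 ft.
Total head at MW-5: h = z + ψ = 1731.15 + 26.31 = 1757.46 ft.
Total head at MW-11: h = 1828.30 − 49.45 = 1778.85 ft.
Head difference: h(MW-5) − h(MW-11) = 1757.46 − 1778.85 = -21.39 ft.
Hydraulic gradient: i = |Δh| / L = 21.39 / 1114 = 0.0192.
Flow is from higher to lower head: from MW-11 toward MW-5, i.e. toward the north.

i ≈ 0.0192; groundwater flows toward the north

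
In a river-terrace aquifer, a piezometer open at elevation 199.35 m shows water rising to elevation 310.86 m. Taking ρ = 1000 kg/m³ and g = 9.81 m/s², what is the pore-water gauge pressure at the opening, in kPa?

P ≈ 1090 kPa

Pressure head ψ = h − z = 310.86 − 199.35 = 111.51 m.
P = ρgψ = 1000 × 9.81 × 111.51 = 1093913 Pa ≈ 1090 kPa.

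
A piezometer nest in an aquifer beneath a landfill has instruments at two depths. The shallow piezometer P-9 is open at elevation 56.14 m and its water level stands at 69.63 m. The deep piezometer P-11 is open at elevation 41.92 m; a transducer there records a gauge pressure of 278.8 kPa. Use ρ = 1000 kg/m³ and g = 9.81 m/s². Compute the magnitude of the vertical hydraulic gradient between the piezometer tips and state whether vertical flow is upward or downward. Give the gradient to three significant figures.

Total head at P-9: h = 69.63 m (water level in the standpipe).
Pressure head at P-11: ψ = P/(ρg) = 278.8×1000 / (1000 × 9.81) = 28.42 m.
Total head at P-11: h = z + ψ = 41.92 + 28.42 = 70.34 m.
Δh = h(P-9) − h(P-11) = 69.63 − 70.34 = -0.71 m.
Vertical separation Δz = 56.14 − 41.92 = 14.22 m.
|i_v| = |Δh| / Δz = 0.71 / 14.22 = 0.0499.
Head is higher in the deep piezometer, so vertical flow is upward (discharge condition).

|i_v| ≈ 0.0499; vertical flow is upward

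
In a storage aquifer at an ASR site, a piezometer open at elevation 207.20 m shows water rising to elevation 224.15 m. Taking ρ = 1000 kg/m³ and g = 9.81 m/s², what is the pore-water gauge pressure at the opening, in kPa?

Pressure head ψ = h − z = 224.15 − 207.20 = 16.95 m.
P = ρgψ = 1000 × 9.81 × 16.95 = 166280 Pa ≈ 166 kPa.

P ≈ 166 kPa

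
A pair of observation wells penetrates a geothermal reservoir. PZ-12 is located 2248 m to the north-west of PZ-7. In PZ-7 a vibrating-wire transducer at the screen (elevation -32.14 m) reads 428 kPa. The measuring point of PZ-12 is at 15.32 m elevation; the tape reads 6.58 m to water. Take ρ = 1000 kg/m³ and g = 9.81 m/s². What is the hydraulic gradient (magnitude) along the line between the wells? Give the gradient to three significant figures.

Pressure head at PZ-7: ψ = P/(ρg) = 428×1000 / (1000 × 9.81) = 43.63 m.
Total head at PZ-7: h = z + ψ = -32.14 + 43.63 = 11.49 m.
Total head at PZ-12: h = 15.32 − 6.58 = 8.74 m.
Head difference: h(PZ-7) − h(PZ-12) = 11.49 − 8.74 = 2.75 m.
Hydraulic gradient: i = |Δh| / L = 2.75 / 2248 = 0.00122.

i ≈ 0.00122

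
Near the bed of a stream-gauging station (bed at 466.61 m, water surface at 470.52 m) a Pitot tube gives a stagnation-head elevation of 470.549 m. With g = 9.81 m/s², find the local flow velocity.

v ≈ 0.754 m/s

Near the bed, under hydrostatic conditions, the piezometric head (z + ψ) equals the free-surface elevation, 470.52 m.
Velocity head = total − piezometric = 470.549 − 470.52 = 0.029 m.
v = √(2g·h_v) = √(2 × 9.81 × 0.029) = 0.754 m/s.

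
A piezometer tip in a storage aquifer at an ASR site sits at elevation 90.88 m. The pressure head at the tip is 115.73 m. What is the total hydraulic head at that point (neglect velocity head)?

h = z + ψ = 90.88 + 115.73 = 206.61 m.

h ≈ 206.61 m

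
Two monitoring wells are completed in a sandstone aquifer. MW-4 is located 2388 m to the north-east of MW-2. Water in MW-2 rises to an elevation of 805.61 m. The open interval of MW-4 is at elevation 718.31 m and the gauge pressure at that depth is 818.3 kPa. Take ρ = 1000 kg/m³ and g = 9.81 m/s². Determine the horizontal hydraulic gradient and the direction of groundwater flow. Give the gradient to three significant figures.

i ≈ 0.00163; groundwater flows toward the north-east

Total head at MW-2: h = 805.61 m (water level in the piezometer is the total head).
Pressure head at MW-4: ψ = P/(ρg) = 818.3×1000 / (1000 × 9.81) = 83.41 m.
Total head at MW-4: h = z + ψ = 718.31 + 83.41 = 801.72 m.
Head difference: h(MW-2) − h(MW-4) = 805.61 − 801.72 = 3.89 m.
Hydraulic gradient: i = |Δh| / L = 3.89 / 2388 = 0.00163.
Flow is from higher to lower head: from MW-2 toward MW-4, i.e. toward the north-east.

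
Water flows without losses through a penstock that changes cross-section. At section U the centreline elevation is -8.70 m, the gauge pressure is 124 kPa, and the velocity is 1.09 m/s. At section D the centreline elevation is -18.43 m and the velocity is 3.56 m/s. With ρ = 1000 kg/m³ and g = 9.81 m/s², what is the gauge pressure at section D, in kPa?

Pressure head at U: ψ₁ = P₁/(ρg) = 124×1000 / (1000 × 9.81) = 12.64 m.
Velocity heads: v₁²/2g = 1.09²/19.62 = 0.061 m; v₂²/2g = 3.56²/19.62 = 0.646 m.
Total head H = z₁ + ψ₁ + v₁²/2g = -8.70 + 12.64 + 0.061 = 4.00 m.
ψ₂ = H − z₂ − v₂²/2g = 4.00 − (-18.43) − 0.646 = 21.78 m.
P₂ = ρgψ₂ = 1000 × 9.81 × 21.78 ≈ 214 kPa.

P₂ ≈ 214 kPa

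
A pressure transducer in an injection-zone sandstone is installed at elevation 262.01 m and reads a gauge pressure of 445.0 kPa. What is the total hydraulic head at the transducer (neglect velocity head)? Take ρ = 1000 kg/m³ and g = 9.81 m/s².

h ≈ 307.37 m

ψ = P/(ρg) = 445.0×1000 / (1000 × 9.81) = 45.36 m.
h = z + ψ = 262.01 + 45.36 = 307.37 m.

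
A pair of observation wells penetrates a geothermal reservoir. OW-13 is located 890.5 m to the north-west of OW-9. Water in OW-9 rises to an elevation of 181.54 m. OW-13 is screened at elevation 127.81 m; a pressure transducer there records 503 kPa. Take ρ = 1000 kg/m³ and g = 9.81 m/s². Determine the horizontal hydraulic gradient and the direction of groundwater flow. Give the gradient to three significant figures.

Total head at OW-9: h = 181.54 m (water level in the piezometer is the total head).
Pressure head at OW-13: ψ = P/(ρg) = 503×1000 / (1000 × 9.81) = 51.27 m.
Total head at OW-13: h = z + ψ = 127.81 + 51.27 = 179.08 m.
Head difference: h(OW-9) − h(OW-13) = 181.54 − 179.08 = 2.46 m.
Hydraulic gradient: i = |Δh| / L = 2.46 / 890.5 = 0.00276.
Flow is from higher to lower head: from OW-9 toward OW-13, i.e. toward the north-west.

i ≈ 0.00276; groundwater flows toward the north-west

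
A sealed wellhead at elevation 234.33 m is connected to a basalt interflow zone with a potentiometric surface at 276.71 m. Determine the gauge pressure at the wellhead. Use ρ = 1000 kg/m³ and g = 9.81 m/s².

Head above the cap: Δh = 276.71 − 234.33 = 42.38 m.
P = ρgΔh = 1000 × 9.81 × 42.38 = 415748 Pa ≈ 416 kPa.

P ≈ 416 kPa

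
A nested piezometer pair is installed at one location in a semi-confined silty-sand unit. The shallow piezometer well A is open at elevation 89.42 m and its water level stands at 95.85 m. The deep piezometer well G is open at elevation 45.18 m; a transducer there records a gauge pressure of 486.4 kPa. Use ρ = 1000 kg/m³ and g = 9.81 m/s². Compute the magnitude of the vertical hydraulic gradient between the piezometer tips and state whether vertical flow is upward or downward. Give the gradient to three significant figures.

|i_v| ≈ 0.0246; vertical flow is downward

Total head at well A: h = 95.85 m (water level in the standpipe).
Pressure head at well G: ψ = P/(ρg) = 486.4×1000 / (1000 × 9.81) = 49.58 m.
Total head at well G: h = z + ψ = 45.18 + 49.58 = 94.76 m.
Δh = h(well A) − h(well G) = 95.85 − 94.76 = 1.09 m.
Vertical separation Δz = 89.42 − 45.18 = 44.24 m.
|i_v| = |Δh| / Δz = 1.09 / 44.24 = 0.0246.
Head is higher in the shallow piezometer, so vertical flow is downward (recharge condition).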